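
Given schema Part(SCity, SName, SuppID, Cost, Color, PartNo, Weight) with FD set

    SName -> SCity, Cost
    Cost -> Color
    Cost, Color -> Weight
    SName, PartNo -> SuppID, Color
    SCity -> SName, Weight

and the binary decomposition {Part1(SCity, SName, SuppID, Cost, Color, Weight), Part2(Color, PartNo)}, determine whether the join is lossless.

No

Common attributes: Part1 ∩ Part2 = {Color}.
No dependency enlarges {Color}, so (Color)⁺ = {Color}.
The closure contains neither all of Part1 = {SCity, SName, SuppID, Cost, Color, Weight} nor all of Part2 = {Color, PartNo}, so the common attributes are not a superkey of either fragment. The join is lossy.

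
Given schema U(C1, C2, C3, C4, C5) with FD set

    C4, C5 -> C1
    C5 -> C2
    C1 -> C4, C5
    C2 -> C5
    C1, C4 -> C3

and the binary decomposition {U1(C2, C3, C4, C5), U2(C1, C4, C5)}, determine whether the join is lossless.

Common attributes: U1 ∩ U2 = {C4, C5}.
Closure of {C4, C5}: C4, C5 → C1 applies, adding C1; C5 → C2 applies, adding C2; C1, C4 → C3 applies, adding C3. So (C4, C5)⁺ = {C1, C2, C3, C4, C5}.
This closure contains every attribute of U1, so U1 ∩ U2 → U1. The join is lossless.

Yes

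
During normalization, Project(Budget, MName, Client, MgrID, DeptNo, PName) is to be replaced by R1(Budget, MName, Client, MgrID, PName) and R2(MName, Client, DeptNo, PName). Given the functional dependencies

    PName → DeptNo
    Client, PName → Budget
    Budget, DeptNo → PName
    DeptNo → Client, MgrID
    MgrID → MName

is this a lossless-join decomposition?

Yes

Common attributes: R1 ∩ R2 = {MName, Client, PName}.
Closure of {MName, Client, PName}: PName → DeptNo applies, adding DeptNo; Client, PName → Budget applies, adding Budget; DeptNo → Client, MgrID applies, adding MgrID. So (MName, Client, PName)⁺ = {Budget, MName, Client, MgrID, DeptNo, PName}.
This closure contains every attribute of R1, so R1 ∩ R2 → R1. The join is lossless.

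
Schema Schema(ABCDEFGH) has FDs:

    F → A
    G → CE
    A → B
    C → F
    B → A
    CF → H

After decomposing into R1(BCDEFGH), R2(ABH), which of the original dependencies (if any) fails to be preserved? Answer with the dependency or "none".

none

F → A: restricted closure across fragments reaches A.
G → CE lies within R1.
A → B lies within R2.
C → F lies within R1.
B → A lies within R2.
CF → H lies within R1.
Every dependency is enforceable on the fragments, so the decomposition is dependency-preserving.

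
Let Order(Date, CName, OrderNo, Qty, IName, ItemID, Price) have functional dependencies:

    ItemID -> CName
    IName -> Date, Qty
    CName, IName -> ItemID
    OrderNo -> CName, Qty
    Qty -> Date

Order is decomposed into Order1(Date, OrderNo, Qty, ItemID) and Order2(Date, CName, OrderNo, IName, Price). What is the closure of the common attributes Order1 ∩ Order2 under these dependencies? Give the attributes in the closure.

Order1 ∩ Order2 = {Date, OrderNo}.
OrderNo → CName, Qty applies, adding CName, Qty
Closure: {Date, CName, OrderNo, Qty}.

Date, CName, OrderNo, Qty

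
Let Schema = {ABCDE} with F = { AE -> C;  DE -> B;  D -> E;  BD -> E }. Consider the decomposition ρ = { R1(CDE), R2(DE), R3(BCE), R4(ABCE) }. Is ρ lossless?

Chase test. Columns are ABCDE; row i has aⱼ where attribute j ∈ Ri, else bᵢⱼ.
Initial tableau (one row per fragment):
  row 1: b11 b12 a3 a4 a5
  row 2: b21 b22 b23 a4 a5
  row 3: b31 a2 a3 b34 a5
  row 4: a1 a2 a3 b44 a5
Rows 1 and 2 agree on DE; apply DE→B and equate their B entries.
No row becomes fully distinguished — the join is lossy.

No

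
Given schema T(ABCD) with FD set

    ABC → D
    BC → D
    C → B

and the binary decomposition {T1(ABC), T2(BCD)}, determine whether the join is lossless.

Yes

Common attributes: T1 ∩ T2 = {BC}.
Closure of {BC}: BC → D applies, adding D. So (BC)⁺ = {BCD}.
This closure contains every attribute of T2, so T1 ∩ T2 → T2. The join is lossless.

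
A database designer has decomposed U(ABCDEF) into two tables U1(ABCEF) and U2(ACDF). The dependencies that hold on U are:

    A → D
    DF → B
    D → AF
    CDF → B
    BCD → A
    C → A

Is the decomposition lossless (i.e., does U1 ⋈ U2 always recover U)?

Common attributes: U1 ∩ U2 = {ACF}.
Closure of {ACF}: A → D applies, adding D; DF → B applies, adding B. So (ACF)⁺ = {ABCDF}.
This closure contains every attribute of U2, so U1 ∩ U2 → U2. The join is lossless.

Yes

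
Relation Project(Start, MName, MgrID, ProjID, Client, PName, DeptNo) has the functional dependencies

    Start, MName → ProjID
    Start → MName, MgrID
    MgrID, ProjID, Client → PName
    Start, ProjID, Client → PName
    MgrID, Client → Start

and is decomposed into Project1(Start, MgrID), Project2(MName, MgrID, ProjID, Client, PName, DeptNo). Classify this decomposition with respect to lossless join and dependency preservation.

Lossless test: (MgrID)⁺ = {MgrID}, which is a superkey of neither fragment — lossy.
Dependency preservation: the restricted closure of {Start, MName} across the fragments never reaches {ProjID}, so Start, MName → ProjID cannot be enforced without a join — not preserved.

lossy and not dependency-preserving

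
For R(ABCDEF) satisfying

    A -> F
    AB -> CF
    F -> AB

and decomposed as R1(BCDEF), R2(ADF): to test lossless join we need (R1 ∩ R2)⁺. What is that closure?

R1 ∩ R2 = {DF}.
F → AB applies, adding AB
AB → CF applies, adding C
Closure: {ABCDF}.

ABCDF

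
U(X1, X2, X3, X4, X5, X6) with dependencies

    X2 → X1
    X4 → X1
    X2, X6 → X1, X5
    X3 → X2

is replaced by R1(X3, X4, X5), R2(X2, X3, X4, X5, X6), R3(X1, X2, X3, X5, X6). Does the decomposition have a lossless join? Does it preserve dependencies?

Lossless test (chase): Rows 2 and 3 agree on X2; apply X2→X1 and equate their X1 entries. Rows 1 and 2 agree on X4; apply X4→X1 and equate their X1 entries. Rows 1 and 2 agree on X3; apply X3→X2 and equate their X2 entries. Row 2 is now all distinguished symbols — the join is lossless.
Dependency preservation: the restricted closure of {X4} across the fragments never reaches {X1}, so X4 → X1 cannot be enforced without a join — not preserved.

lossless but not dependency-preserving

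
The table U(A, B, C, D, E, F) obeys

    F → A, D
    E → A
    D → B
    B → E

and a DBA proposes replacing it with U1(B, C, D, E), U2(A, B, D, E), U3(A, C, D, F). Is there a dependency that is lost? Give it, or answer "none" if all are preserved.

F → A, D lies within U3.
E → A lies within U2.
D → B lies within U1.
B → E lies within U1.
Every dependency is enforceable on the fragments, so the decomposition is dependency-preserving.

none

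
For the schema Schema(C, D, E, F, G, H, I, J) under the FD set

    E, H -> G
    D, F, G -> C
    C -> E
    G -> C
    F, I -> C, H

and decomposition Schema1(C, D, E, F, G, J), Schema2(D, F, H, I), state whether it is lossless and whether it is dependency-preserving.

Lossless test: (D, F)⁺ = {D, F}, which is a superkey of neither fragment — lossy.
Dependency preservation: the restricted closure of {E, H} across the fragments never reaches {G}, so E, H → G cannot be enforced without a join — not preserved.

lossy and not dependency-preserving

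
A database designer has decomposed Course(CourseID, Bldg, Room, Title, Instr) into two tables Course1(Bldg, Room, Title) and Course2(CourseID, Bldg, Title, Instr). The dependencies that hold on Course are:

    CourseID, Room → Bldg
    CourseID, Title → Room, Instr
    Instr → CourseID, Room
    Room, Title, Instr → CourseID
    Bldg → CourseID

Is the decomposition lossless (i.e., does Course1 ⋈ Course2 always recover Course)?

Yes

Common attributes: Course1 ∩ Course2 = {Bldg, Title}.
Closure of {Bldg, Title}: Bldg → CourseID applies, adding CourseID; CourseID, Title → Room, Instr applies, adding Room, Instr. So (Bldg, Title)⁺ = {CourseID, Bldg, Room, Title, Instr}.
This closure contains every attribute of Course1, so Course1 ∩ Course2 → Course1. The join is lossless.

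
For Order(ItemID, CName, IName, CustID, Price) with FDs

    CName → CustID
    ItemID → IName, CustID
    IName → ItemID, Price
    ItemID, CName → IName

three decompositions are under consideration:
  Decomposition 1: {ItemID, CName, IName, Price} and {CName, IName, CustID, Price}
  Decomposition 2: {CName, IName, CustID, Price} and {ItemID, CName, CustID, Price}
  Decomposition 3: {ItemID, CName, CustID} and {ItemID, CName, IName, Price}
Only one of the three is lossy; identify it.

Decomposition 1: common = {CName, IName, Price}, closure = {ItemID, CName, IName, CustID, Price} → lossless.
Decomposition 2: common = {CName, CustID, Price}, closure = {CName, CustID, Price} → lossy.
Decomposition 3: common = {ItemID, CName}, closure = {ItemID, CName, IName, CustID, Price} → lossless.

Decomposition 2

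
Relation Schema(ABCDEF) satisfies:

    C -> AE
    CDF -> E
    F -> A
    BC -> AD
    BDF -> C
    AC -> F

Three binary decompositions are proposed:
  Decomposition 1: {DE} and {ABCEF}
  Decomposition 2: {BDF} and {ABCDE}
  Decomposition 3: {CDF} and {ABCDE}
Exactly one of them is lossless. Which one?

Decomposition 1: common = {E}, closure = {E} → lossy.
Decomposition 2: common = {BD}, closure = {BD} → lossy.
Decomposition 3: common = {CD}, closure = {ACDEF} → lossless.

Decomposition 3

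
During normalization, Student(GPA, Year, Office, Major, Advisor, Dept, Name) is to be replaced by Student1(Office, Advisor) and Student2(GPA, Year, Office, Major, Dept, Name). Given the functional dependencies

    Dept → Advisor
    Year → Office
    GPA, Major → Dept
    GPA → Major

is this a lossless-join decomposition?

Common attributes: Student1 ∩ Student2 = {Office}.
No dependency enlarges {Office}, so (Office)⁺ = {Office}.
The closure contains neither all of Student1 = {Office, Advisor} nor all of Student2 = {GPA, Year, Office, Major, Dept, Name}, so the common attributes are not a superkey of either fragment. The join is lossy.

No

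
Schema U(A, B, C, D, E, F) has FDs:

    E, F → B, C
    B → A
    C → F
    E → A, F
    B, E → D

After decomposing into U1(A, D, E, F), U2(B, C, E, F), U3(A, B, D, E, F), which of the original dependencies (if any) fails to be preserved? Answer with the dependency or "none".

E, F → B, C lies within U2.
B → A lies within U3.
C → F lies within U2.
E → A, F lies within U1.
B, E → D lies within U3.
Every dependency is enforceable on the fragments, so the decomposition is dependency-preserving.

none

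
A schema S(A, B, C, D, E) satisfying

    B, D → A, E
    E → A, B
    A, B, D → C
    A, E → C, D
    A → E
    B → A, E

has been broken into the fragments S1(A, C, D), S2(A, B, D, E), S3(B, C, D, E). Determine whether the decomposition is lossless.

Chase test. Columns are A, B, C, D, E; row i has aⱼ where attribute j ∈ Si, else bᵢⱼ.
Initial tableau (one row per fragment):
  row 1: a1 b12 a3 a4 b15
  row 2: a1 a2 b23 a4 a5
  row 3: b31 a2 a3 a4 a5
Rows 2 and 3 agree on B, D; apply B, D→A, E and equate their A, E entries.
Rows 2 and 3 agree on A, B, D; apply A, B, D→C and equate their C entries.
Rows 1 and 2 agree on A; apply A→E and equate their E entries.
Rows 1 and 2 agree on E; apply E→A, B and equate their A, B entries.
Row 1 is now all distinguished symbols — the join is lossless.

Yes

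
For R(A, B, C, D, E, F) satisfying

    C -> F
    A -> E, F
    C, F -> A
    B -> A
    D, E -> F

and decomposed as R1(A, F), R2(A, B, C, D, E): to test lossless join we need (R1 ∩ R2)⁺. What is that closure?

R1 ∩ R2 = {A}.
A → E, F applies, adding E, F
Closure: {A, E, F}.

A, E, F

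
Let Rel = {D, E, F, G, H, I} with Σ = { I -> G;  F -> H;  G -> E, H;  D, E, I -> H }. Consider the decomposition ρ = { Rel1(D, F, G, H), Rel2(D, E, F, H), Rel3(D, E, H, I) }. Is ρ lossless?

No

Chase test. Columns are D, E, F, G, H, I; row i has aⱼ where attribute j ∈ Reli, else bᵢⱼ.
Initial tableau (one row per fragment):
  row 1: a1 b12 a3 a4 a5 b16
  row 2: a1 a2 a3 b24 a5 b26
  row 3: a1 a2 b33 b34 a5 a6
No row becomes fully distinguished — the join is lossy.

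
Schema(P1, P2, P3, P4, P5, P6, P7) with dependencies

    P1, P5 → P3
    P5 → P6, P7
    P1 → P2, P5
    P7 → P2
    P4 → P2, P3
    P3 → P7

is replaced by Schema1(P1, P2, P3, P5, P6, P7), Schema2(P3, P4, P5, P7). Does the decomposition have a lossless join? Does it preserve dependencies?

lossy but dependency-preserving

Lossless test: (P3, P5, P7)⁺ = {P2, P3, P5, P6, P7}, which is a superkey of neither fragment — lossy.
Dependency preservation: P4 → P2, P3 is not contained in any single fragment, but the restricted closure of its left-hand side across the fragments still reaches the right-hand side; the remaining FDs each lie inside some fragment. All dependencies are preserved.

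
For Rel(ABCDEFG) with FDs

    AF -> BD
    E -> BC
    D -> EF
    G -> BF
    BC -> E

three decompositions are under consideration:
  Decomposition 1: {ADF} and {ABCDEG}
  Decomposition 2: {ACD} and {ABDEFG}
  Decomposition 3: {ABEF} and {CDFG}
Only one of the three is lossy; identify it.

Decomposition 3

Decomposition 1: common = {AD}, closure = {ABCDEF} → lossless.
Decomposition 2: common = {AD}, closure = {ABCDEF} → lossless.
Decomposition 3: common = {F}, closure = {F} → lossy.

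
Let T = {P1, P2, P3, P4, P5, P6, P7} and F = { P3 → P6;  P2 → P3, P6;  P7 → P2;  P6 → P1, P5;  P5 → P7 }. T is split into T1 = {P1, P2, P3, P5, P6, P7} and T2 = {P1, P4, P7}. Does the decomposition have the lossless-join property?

Common attributes: T1 ∩ T2 = {P1, P7}.
Closure of {P1, P7}: P7 → P2 applies, adding P2; P2 → P3, P6 applies, adding P3, P6; P6 → P1, P5 applies, adding P5. So (P1, P7)⁺ = {P1, P2, P3, P5, P6, P7}.
This closure contains every attribute of T1, so T1 ∩ T2 → T1. The join is lossless.

Yes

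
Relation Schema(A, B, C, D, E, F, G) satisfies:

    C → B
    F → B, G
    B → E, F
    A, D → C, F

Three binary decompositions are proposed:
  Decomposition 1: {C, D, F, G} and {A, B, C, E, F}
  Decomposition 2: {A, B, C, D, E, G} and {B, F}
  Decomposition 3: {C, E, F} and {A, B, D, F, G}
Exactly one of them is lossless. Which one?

Decomposition 2

Decomposition 1: common = {C, F}, closure = {B, C, E, F, G} → lossy.
Decomposition 2: common = {B}, closure = {B, E, F, G} → lossless.
Decomposition 3: common = {F}, closure = {B, E, F, G} → lossy.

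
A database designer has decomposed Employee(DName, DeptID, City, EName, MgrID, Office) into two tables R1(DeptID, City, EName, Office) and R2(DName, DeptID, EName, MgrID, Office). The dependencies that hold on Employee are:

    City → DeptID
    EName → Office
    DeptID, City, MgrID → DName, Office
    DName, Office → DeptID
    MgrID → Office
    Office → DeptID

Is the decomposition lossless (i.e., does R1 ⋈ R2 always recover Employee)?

Common attributes: R1 ∩ R2 = {DeptID, EName, Office}.
No dependency enlarges {DeptID, EName, Office}, so (DeptID, EName, Office)⁺ = {DeptID, EName, Office}.
The closure contains neither all of R1 = {DeptID, City, EName, Office} nor all of R2 = {DName, DeptID, EName, MgrID, Office}, so the common attributes are not a superkey of either fragment. The join is lossy.

No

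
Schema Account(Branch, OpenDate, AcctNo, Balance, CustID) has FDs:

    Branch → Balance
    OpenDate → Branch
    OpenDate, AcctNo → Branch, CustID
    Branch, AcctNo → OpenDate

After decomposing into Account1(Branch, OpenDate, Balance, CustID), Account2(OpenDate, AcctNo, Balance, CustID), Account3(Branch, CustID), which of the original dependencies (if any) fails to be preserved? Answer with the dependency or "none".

Check Branch, AcctNo → OpenDate: no single fragment contains all of {Branch, OpenDate, AcctNo}, and the restricted closure of {Branch, AcctNo} across the fragments never reaches {OpenDate}.
Branch → Balance is preserved.
OpenDate → Branch is preserved.
OpenDate, AcctNo → Branch, CustID is preserved.

Branch, AcctNo → OpenDate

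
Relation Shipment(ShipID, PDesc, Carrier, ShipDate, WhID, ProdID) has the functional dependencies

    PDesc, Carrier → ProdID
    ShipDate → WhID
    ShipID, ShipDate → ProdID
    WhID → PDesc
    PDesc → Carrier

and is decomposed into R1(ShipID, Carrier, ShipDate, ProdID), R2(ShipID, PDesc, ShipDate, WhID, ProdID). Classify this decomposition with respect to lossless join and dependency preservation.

Lossless test: (ShipID, ShipDate, ProdID)⁺ = {ShipID, PDesc, Carrier, ShipDate, WhID, ProdID}, which contains all of one fragment — lossless.
Dependency preservation: the restricted closure of {PDesc} across the fragments never reaches {Carrier}, so PDesc → Carrier cannot be enforced without a join — not preserved.

lossless but not dependency-preserving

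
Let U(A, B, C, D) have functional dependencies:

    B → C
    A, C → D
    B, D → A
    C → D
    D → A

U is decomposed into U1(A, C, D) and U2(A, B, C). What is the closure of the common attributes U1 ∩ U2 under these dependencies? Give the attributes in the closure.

U1 ∩ U2 = {A, C}.
A, C → D applies, adding D
Closure: {A, C, D}.

A, C, D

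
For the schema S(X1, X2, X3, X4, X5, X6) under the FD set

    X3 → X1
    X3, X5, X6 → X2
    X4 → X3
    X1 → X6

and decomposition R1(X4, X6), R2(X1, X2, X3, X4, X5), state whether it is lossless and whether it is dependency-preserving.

Lossless test: (X4)⁺ = {X1, X3, X4, X6}, which contains all of one fragment — lossless.
Dependency preservation: the restricted closure of {X1} across the fragments never reaches {X6}, so X1 → X6 cannot be enforced without a join — not preserved.

lossless but not dependency-preserving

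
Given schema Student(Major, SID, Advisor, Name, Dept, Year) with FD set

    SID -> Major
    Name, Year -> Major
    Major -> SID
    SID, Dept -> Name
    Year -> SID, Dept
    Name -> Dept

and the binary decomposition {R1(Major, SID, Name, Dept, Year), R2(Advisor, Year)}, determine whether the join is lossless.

Yes

Common attributes: R1 ∩ R2 = {Year}.
Closure of {Year}: Year → SID, Dept applies, adding SID, Dept; SID → Major applies, adding Major; SID, Dept → Name applies, adding Name. So (Year)⁺ = {Major, SID, Name, Dept, Year}.
This closure contains every attribute of R1, so R1 ∩ R2 → R1. The join is lossless.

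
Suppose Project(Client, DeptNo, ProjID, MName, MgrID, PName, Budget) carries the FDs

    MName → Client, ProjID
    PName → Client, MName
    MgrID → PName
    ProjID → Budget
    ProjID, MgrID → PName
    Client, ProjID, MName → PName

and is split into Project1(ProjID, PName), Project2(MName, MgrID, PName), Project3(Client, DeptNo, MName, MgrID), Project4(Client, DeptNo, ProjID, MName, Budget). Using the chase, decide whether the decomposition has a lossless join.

Chase test. Columns are Client, DeptNo, ProjID, MName, MgrID, PName, Budget; row i has aⱼ where attribute j ∈ Projecti, else bᵢⱼ.
Initial tableau (one row per fragment):
  row 1: b11 b12 a3 b14 b15 a6 b17
  row 2: b21 b22 b23 a4 a5 a6 b27
  row 3: a1 a2 b33 a4 a5 b36 b37
  row 4: a1 a2 a3 a4 b45 b46 a7
Rows 2 and 3 agree on MName; apply MName→Client, ProjID and equate their Client, ProjID entries.
Rows 2 and 4 agree on MName; apply MName→Client, ProjID and equate their Client, ProjID entries.
Rows 1 and 2 agree on PName; apply PName→Client, MName and equate their Client, MName entries.
Rows 2 and 3 agree on MgrID; apply MgrID→PName and equate their PName entries.
Rows 1 and 2 agree on ProjID; apply ProjID→Budget and equate their Budget entries.
Rows 1 and 3 agree on ProjID; apply ProjID→Budget and equate their Budget entries.
Rows 1 and 4 agree on ProjID; apply ProjID→Budget and equate their Budget entries.
Rows 1 and 4 agree on Client, ProjID, MName; apply Client, ProjID, MName→PName and equate their PName entries.
Row 3 is now all distinguished symbols — the join is lossless.

Yes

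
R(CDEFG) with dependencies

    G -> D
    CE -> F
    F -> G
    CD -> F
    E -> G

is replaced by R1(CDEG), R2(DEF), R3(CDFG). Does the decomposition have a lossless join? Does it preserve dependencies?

Lossless test (chase): Rows 2 and 3 agree on F; apply F→G and equate their G entries. Rows 1 and 3 agree on CD; apply CD→F and equate their F entries. Row 1 is now all distinguished symbols — the join is lossless.
Dependency preservation: CE → F is not contained in any single fragment, but the restricted closure of its left-hand side across the fragments still reaches the right-hand side; the remaining FDs each lie inside some fragment. All dependencies are preserved.

lossless and dependency-preserving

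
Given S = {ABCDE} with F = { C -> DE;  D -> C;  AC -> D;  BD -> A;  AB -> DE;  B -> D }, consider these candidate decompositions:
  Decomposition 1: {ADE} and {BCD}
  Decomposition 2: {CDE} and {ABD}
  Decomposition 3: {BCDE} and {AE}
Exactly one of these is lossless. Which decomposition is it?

Decomposition 2

Decomposition 1: common = {D}, closure = {CDE} → lossy.
Decomposition 2: common = {D}, closure = {CDE} → lossless.
Decomposition 3: common = {E}, closure = {E} → lossy.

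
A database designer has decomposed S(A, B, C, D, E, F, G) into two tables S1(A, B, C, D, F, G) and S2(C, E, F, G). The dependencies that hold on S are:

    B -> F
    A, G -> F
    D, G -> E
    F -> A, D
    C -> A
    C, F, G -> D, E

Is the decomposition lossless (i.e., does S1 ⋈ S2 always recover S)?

Common attributes: S1 ∩ S2 = {C, F, G}.
Closure of {C, F, G}: F → A, D applies, adding A, D; C, F, G → D, E applies, adding E. So (C, F, G)⁺ = {A, C, D, E, F, G}.
This closure contains every attribute of S2, so S1 ∩ S2 → S2. The join is lossless.

Yes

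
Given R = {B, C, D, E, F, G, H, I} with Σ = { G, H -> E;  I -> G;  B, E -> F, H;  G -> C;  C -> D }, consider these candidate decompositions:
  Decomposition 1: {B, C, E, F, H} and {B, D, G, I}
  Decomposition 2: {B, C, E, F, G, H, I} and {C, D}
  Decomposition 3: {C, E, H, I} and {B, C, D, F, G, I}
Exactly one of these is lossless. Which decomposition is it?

Decomposition 2

Decomposition 1: common = {B}, closure = {B} → lossy.
Decomposition 2: common = {C}, closure = {C, D} → lossless.
Decomposition 3: common = {C, I}, closure = {C, D, G, I} → lossy.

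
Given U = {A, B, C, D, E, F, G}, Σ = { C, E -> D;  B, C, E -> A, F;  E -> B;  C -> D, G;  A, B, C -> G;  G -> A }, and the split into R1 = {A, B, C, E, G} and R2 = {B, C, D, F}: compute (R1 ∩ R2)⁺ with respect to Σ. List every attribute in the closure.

R1 ∩ R2 = {B, C}.
C → D, G applies, adding D, G
G → A applies, adding A
Closure: {A, B, C, D, G}.

A, B, C, D, G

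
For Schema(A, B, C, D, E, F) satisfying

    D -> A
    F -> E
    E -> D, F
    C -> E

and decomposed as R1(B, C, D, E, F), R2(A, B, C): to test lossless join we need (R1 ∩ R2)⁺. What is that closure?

R1 ∩ R2 = {B, C}.
C → E applies, adding E
E → D, F applies, adding D, F
D → A applies, adding A
Closure: {A, B, C, D, E, F}.

A, B, C, D, E, F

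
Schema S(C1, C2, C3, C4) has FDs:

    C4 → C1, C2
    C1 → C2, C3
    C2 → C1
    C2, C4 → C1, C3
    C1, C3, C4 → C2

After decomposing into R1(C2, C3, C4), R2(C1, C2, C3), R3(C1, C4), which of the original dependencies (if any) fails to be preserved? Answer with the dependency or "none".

none

C4 → C1, C2: restricted closure across fragments reaches C1, C2.
C1 → C2, C3 lies within R2.
C2 → C1 lies within R2.
C2, C4 → C1, C3: restricted closure across fragments reaches C1, C3.
C1, C3, C4 → C2: restricted closure across fragments reaches C2.
Every dependency is enforceable on the fragments, so the decomposition is dependency-preserving.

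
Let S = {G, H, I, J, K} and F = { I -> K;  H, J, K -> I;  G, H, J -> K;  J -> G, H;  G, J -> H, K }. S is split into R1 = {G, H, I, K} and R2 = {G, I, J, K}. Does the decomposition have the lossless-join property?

Common attributes: R1 ∩ R2 = {G, I, K}.
No dependency enlarges {G, I, K}, so (G, I, K)⁺ = {G, I, K}.
The closure contains neither all of R1 = {G, H, I, K} nor all of R2 = {G, I, J, K}, so the common attributes are not a superkey of either fragment. The join is lossy.

No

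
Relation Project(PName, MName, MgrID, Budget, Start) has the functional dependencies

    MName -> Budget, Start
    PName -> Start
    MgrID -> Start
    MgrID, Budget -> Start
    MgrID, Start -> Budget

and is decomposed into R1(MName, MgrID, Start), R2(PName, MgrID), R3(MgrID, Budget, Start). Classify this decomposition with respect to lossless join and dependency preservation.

Lossless test (chase): Rows 1 and 2 agree on MgrID; apply MgrID→Start and equate their Start entries. Rows 1 and 2 agree on MgrID, Start; apply MgrID, Start→Budget and equate their Budget entries. Rows 1 and 3 agree on MgrID, Start; apply MgrID, Start→Budget and equate their Budget entries. No row becomes fully distinguished — the join is lossy.
Dependency preservation: the restricted closure of {MName} across the fragments never reaches {Budget, Start}, so MName → Budget, Start cannot be enforced without a join — not preserved.

lossy and not dependency-preserving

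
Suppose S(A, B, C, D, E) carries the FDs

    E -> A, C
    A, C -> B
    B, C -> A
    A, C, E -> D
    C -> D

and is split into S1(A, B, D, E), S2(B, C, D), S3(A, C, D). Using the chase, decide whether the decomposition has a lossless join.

No

Chase test. Columns are A, B, C, D, E; row i has aⱼ where attribute j ∈ Si, else bᵢⱼ.
Initial tableau (one row per fragment):
  row 1: a1 a2 b13 a4 a5
  row 2: b21 a2 a3 a4 b25
  row 3: a1 b32 a3 a4 b35
No row becomes fully distinguished — the join is lossy.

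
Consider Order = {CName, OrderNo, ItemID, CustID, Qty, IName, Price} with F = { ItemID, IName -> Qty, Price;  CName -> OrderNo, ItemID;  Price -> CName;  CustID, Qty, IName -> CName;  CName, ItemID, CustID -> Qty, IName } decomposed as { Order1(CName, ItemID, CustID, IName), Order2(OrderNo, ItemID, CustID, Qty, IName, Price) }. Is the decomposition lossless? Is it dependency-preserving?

Lossless test: (ItemID, CustID, IName)⁺ = {CName, OrderNo, ItemID, CustID, Qty, IName, Price}, which contains all of one fragment — lossless.
Dependency preservation: the restricted closure of {CName} across the fragments never reaches {OrderNo, ItemID}, so CName → OrderNo, ItemID cannot be enforced without a join — not preserved.

lossless but not dependency-preserving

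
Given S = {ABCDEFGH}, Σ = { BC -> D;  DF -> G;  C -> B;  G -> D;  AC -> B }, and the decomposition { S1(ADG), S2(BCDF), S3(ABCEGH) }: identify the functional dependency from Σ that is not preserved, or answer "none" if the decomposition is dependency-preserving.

Check DF → G: no single fragment contains all of {DFG}, and the restricted closure of {DF} across the fragments never reaches {G}.
BC → D is preserved.
C → B is preserved.
G → D is preserved.
AC → B is preserved.

DF -> G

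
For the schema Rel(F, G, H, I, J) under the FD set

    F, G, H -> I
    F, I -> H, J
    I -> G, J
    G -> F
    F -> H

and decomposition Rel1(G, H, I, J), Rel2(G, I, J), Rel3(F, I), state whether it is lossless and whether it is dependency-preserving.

lossless but not dependency-preserving

Lossless test (chase): Rows 1 and 3 agree on I; apply I→G, J and equate their G, J entries. Rows 1 and 2 agree on G; apply G→F and equate their F entries. Rows 1 and 3 agree on G; apply G→F and equate their F entries. Rows 1 and 2 agree on F; apply F→H and equate their H entries. Rows 1 and 3 agree on F; apply F→H and equate their H entries. Row 1 is now all distinguished symbols — the join is lossless.
Dependency preservation: the restricted closure of {F} across the fragments never reaches {H}, so F → H cannot be enforced without a join — not preserved.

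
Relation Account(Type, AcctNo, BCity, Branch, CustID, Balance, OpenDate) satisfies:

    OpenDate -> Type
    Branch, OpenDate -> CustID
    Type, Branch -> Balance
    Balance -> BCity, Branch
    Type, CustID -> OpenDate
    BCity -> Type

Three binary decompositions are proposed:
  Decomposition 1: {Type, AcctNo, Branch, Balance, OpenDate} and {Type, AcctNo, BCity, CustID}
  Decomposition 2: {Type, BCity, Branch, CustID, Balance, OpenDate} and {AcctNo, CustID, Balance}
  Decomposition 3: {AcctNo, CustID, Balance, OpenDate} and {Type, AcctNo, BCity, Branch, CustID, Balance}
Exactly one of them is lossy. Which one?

Decomposition 1: common = {Type, AcctNo}, closure = {Type, AcctNo} → lossy.
Decomposition 2: common = {CustID, Balance}, closure = {Type, BCity, Branch, CustID, Balance, OpenDate} → lossless.
Decomposition 3: common = {AcctNo, CustID, Balance}, closure = {Type, AcctNo, BCity, Branch, CustID, Balance, OpenDate} → lossless.

Decomposition 1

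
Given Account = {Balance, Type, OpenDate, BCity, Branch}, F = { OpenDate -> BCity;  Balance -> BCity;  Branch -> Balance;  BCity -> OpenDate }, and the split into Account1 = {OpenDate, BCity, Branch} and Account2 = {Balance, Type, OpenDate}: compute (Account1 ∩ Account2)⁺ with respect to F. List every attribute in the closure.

OpenDate, BCity

Account1 ∩ Account2 = {OpenDate}.
OpenDate → BCity applies, adding BCity
Closure: {OpenDate, BCity}.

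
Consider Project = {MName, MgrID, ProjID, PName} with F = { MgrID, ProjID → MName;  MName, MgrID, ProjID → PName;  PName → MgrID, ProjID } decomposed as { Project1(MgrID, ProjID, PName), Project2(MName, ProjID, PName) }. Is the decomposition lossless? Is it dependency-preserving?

Lossless test: (ProjID, PName)⁺ = {MName, MgrID, ProjID, PName}, which contains all of one fragment — lossless.
Dependency preservation: MgrID, ProjID → MName; MName, MgrID, ProjID → PName are not contained in any single fragment, but the restricted closure of each left-hand side across the fragments still reaches the right-hand side; the remaining FDs each lie inside some fragment. All dependencies are preserved.

lossless and dependency-preserving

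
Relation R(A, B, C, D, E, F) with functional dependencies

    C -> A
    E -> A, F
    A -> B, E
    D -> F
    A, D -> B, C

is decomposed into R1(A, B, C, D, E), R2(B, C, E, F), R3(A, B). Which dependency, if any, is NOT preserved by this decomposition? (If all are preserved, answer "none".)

D -> F

Check D → F: no single fragment contains all of {D, F}, and the restricted closure of {D} across the fragments never reaches {F}.
C → A is preserved.
E → A, F is preserved.
A → B, E is preserved.
A, D → B, C is preserved.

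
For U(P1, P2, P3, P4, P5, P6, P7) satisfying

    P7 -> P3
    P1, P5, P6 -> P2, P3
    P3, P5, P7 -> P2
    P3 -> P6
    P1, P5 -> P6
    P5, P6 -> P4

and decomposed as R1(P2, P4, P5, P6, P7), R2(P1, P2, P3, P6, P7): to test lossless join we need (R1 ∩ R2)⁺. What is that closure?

P2, P3, P6, P7

R1 ∩ R2 = {P2, P6, P7}.
P7 → P3 applies, adding P3
Closure: {P2, P3, P6, P7}.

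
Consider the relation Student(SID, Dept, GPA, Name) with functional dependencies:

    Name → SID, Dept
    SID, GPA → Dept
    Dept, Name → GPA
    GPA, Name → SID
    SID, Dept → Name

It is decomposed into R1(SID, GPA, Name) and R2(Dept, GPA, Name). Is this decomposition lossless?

Yes

Common attributes: R1 ∩ R2 = {GPA, Name}.
Closure of {GPA, Name}: Name → SID, Dept applies, adding SID, Dept. So (GPA, Name)⁺ = {SID, Dept, GPA, Name}.
This closure contains every attribute of R1, so R1 ∩ R2 → R1. The join is lossless.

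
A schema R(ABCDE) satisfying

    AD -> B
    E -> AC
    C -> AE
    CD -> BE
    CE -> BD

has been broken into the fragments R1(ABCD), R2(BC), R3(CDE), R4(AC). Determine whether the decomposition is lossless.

Chase test. Columns are ABCDE; row i has aⱼ where attribute j ∈ Ri, else bᵢⱼ.
Initial tableau (one row per fragment):
  row 1: a1 a2 a3 a4 b15
  row 2: b21 a2 a3 b24 b25
  row 3: b31 b32 a3 a4 a5
  row 4: a1 b42 a3 b44 b45
Rows 1 and 2 agree on C; apply C→AE and equate their AE entries.
Rows 1 and 3 agree on C; apply C→AE and equate their AE entries.
Rows 1 and 4 agree on C; apply C→AE and equate their AE entries.
Rows 1 and 3 agree on CD; apply CD→BE and equate their BE entries.
Rows 1 and 2 agree on CE; apply CE→BD and equate their BD entries.
Rows 1 and 4 agree on CE; apply CE→BD and equate their BD entries.
Row 1 is now all distinguished symbols — the join is lossless.

Yes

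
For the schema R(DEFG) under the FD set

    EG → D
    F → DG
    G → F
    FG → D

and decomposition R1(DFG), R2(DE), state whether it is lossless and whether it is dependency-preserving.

lossy but dependency-preserving

Lossless test: (D)⁺ = {D}, which is a superkey of neither fragment — lossy.
Dependency preservation: EG → D is not contained in any single fragment, but the restricted closure of its left-hand side across the fragments still reaches the right-hand side; the remaining FDs each lie inside some fragment. All dependencies are preserved.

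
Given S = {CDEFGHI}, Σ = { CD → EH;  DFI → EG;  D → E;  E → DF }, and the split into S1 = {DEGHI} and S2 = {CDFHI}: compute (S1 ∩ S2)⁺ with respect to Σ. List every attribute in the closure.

S1 ∩ S2 = {DHI}.
D → E applies, adding E
E → DF applies, adding F
DFI → EG applies, adding G
Closure: {DEFGHI}.

DEFGHI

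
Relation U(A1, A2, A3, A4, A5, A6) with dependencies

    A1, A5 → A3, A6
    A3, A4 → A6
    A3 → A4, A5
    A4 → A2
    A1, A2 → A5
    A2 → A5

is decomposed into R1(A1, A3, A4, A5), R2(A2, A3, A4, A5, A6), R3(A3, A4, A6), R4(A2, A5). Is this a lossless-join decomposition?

Chase test. Columns are A1, A2, A3, A4, A5, A6; row i has aⱼ where attribute j ∈ Ri, else bᵢⱼ.
Initial tableau (one row per fragment):
  row 1: a1 b12 a3 a4 a5 b16
  row 2: b21 a2 a3 a4 a5 a6
  row 3: b31 b32 a3 a4 b35 a6
  row 4: b41 a2 b43 b44 a5 b46
Rows 1 and 2 agree on A3, A4; apply A3, A4→A6 and equate their A6 entries.
Rows 1 and 3 agree on A3; apply A3→A4, A5 and equate their A4, A5 entries.
Rows 1 and 2 agree on A4; apply A4→A2 and equate their A2 entries.
Rows 1 and 3 agree on A4; apply A4→A2 and equate their A2 entries.
Row 1 is now all distinguished symbols — the join is lossless.

Yes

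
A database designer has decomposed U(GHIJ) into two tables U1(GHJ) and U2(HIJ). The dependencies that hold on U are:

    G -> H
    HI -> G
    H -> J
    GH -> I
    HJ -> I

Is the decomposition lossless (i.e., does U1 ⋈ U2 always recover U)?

Yes

Common attributes: U1 ∩ U2 = {HJ}.
Closure of {HJ}: HJ → I applies, adding I; HI → G applies, adding G. So (HJ)⁺ = {GHIJ}.
This closure contains every attribute of U1, so U1 ∩ U2 → U1. The join is lossless.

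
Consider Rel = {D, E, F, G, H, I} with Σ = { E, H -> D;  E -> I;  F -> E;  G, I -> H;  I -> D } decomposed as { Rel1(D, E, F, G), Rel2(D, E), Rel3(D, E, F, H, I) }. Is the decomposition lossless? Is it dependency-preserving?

Lossless test (chase): Rows 1 and 2 agree on E; apply E→I and equate their I entries. Rows 1 and 3 agree on E; apply E→I and equate their I entries. No row becomes fully distinguished — the join is lossy.
Dependency preservation: the restricted closure of {G, I} across the fragments never reaches {H}, so G, I → H cannot be enforced without a join — not preserved.

lossy and not dependency-preserving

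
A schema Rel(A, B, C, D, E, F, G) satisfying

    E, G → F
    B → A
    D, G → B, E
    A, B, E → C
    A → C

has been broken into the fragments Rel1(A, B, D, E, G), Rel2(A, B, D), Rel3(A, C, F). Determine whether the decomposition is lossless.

Chase test. Columns are A, B, C, D, E, F, G; row i has aⱼ where attribute j ∈ Reli, else bᵢⱼ.
Initial tableau (one row per fragment):
  row 1: a1 a2 b13 a4 a5 b16 a7
  row 2: a1 a2 b23 a4 b25 b26 b27
  row 3: a1 b32 a3 b34 b35 a6 b37
Rows 1 and 2 agree on A; apply A→C and equate their C entries.
Rows 1 and 3 agree on A; apply A→C and equate their C entries.
No row becomes fully distinguished — the join is lossy.

No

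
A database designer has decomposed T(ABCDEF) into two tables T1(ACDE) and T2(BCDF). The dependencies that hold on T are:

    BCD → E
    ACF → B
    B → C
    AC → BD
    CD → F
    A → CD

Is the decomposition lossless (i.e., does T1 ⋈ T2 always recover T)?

No

Common attributes: T1 ∩ T2 = {CD}.
Closure of {CD}: CD → F applies, adding F. So (CD)⁺ = {CDF}.
The closure contains neither all of T1 = {ACDE} nor all of T2 = {BCDF}, so the common attributes are not a superkey of either fragment. The join is lossy.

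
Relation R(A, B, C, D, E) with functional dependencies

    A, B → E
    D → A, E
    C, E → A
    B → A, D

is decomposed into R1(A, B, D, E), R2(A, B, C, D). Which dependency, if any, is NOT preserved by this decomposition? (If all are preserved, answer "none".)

C, E → A

Check C, E → A: no single fragment contains all of {A, C, E}, and the restricted closure of {C, E} across the fragments never reaches {A}.
A, B → E is preserved.
D → A, E is preserved.
B → A, D is preserved.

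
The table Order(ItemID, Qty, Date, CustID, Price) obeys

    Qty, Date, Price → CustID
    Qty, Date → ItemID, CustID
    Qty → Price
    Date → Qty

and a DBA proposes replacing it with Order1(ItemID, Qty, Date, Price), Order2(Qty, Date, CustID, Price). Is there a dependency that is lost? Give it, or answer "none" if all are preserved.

Qty, Date, Price → CustID lies within Order2.
Qty, Date → ItemID, CustID: restricted closure across fragments reaches ItemID, CustID.
Qty → Price lies within Order1.
Date → Qty lies within Order1.
Every dependency is enforceable on the fragments, so the decomposition is dependency-preserving.

none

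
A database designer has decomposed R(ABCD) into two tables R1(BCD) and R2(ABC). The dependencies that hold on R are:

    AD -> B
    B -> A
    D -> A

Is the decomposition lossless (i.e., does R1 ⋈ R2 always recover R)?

Yes

Common attributes: R1 ∩ R2 = {BC}.
Closure of {BC}: B → A applies, adding A. So (BC)⁺ = {ABC}.
This closure contains every attribute of R2, so R1 ∩ R2 → R2. The join is lossless.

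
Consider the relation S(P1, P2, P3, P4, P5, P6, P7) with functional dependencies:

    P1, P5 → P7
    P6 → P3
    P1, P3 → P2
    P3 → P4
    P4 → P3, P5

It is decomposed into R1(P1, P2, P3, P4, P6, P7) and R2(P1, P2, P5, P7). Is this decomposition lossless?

Common attributes: R1 ∩ R2 = {P1, P2, P7}.
No dependency enlarges {P1, P2, P7}, so (P1, P2, P7)⁺ = {P1, P2, P7}.
The closure contains neither all of R1 = {P1, P2, P3, P4, P6, P7} nor all of R2 = {P1, P2, P5, P7}, so the common attributes are not a superkey of either fragment. The join is lossy.

No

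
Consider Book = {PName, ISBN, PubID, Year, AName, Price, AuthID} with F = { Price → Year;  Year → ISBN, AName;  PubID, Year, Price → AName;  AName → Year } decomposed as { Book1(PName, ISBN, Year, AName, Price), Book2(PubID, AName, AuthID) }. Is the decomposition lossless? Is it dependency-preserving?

Lossless test: (AName)⁺ = {ISBN, Year, AName}, which is a superkey of neither fragment — lossy.
Dependency preservation: PubID, Year, Price → AName is not contained in any single fragment, but the restricted closure of its left-hand side across the fragments still reaches the right-hand side; the remaining FDs each lie inside some fragment. All dependencies are preserved.

lossy but dependency-preserving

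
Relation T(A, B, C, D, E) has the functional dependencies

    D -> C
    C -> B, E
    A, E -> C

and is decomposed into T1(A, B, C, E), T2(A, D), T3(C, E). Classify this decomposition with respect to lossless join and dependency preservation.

Lossless test (chase): Rows 1 and 3 agree on C; apply C→B, E and equate their B, E entries. No row becomes fully distinguished — the join is lossy.
Dependency preservation: the restricted closure of {D} across the fragments never reaches {C}, so D → C cannot be enforced without a join — not preserved.

lossy and not dependency-preserving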